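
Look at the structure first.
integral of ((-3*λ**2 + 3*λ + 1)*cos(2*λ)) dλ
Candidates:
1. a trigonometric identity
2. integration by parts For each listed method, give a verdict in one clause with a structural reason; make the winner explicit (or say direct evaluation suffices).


Best approach: integration by parts — a polynomial -3*λ**2 + 3*λ + 1 against the kernel cos(2*λ) is the signature bounded-ladder case for integration by parts.
- a trigonometric identity — no even trigonometric power and no product of distinct frequencies to rewrite.
- integration by parts — yes — fits the structure here.


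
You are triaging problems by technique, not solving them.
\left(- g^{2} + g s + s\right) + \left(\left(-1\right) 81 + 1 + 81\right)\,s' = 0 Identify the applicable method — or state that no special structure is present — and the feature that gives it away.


Technique: a linear integrating factor — the unknown enters only to the first power against a nonzero forcing term — the integrating-factor template applies directly.


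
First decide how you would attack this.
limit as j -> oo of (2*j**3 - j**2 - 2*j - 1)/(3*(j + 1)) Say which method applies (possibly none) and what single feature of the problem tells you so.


Technique: dominant-term comparison — at large j only the top-degree terms survive; compare the leading terms and the limit falls out. Viewed as a single quotient this is an ∞/∞ form — an at-infinity application of l'Hôpital's rule would also resolve it; comparing leading growth reads the answer without differentiating.


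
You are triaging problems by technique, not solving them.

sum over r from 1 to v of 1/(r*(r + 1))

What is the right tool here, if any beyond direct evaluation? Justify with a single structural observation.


Best approach: telescoping — 1/(r*(r + 1)) hides a difference of shifted reciprocals — decompose it and the middle of the sum vanishes.


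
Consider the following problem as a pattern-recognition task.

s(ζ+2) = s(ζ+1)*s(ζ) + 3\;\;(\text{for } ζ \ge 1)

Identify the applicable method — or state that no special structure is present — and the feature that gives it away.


Best approach: no special technique — the unknown sequence enters the update nonlinearly, so no linear method fits the recurrence as written — direct iteration remains.


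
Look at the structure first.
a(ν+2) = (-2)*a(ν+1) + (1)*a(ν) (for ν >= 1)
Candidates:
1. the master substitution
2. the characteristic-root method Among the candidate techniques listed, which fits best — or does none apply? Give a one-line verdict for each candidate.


Diagnosis: the characteristic-root method — linear, homogeneous, constant coefficients: solutions of the form r^ν exist — find the roots of the characteristic polynomial.
- the master substitution — this is shift-type recursion, outside the divide-and-conquer template.
- the characteristic-root method — yes, a natural case for it.


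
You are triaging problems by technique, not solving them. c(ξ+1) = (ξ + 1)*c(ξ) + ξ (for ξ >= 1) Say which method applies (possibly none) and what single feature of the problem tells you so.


Diagnosis: a summation factor — rescale the sequence by the product of the weights ξ + 1 so far — the recurrence collapses to a plain running sum.


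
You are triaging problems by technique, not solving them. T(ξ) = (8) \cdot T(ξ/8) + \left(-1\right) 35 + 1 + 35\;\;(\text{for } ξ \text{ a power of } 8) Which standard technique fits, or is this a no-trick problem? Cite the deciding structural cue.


Method: the master substitution — the argument contracts 8-fold per step: reindex ξ exponentially and solve the linear recurrence in the new index.


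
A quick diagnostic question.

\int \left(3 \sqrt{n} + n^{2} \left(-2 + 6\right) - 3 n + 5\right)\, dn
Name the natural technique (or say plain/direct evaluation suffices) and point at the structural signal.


Best approach: no special technique — a term-by-term power-rule job in n; no substitution or rearrangement earns its keep here.


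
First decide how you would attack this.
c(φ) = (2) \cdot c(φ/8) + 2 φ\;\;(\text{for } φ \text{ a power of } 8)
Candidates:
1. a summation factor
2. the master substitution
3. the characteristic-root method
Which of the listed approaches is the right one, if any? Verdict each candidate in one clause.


Method: the master substitution — the argument contracts 8-fold per step: reindex φ exponentially and solve the linear recurrence in the new index.
- a summation factor: a divided-index call is outside the fixed-shift first-order family a summation factor normalizes.
- the master substitution: yes, a natural case for it.
- the characteristic-root method: the recursion divides its index rather than shifting it — outside the constant-shift family the root method covers.


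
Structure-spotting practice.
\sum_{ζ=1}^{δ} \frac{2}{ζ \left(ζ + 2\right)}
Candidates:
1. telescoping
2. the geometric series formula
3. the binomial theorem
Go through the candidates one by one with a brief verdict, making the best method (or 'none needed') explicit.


Diagnosis: telescoping — the summand \frac{2}{ζ \left(ζ + 2\right)} decomposes into fractions whose poles differ by an integer shift — the series collapses.
- telescoping: a fit — the right tool for this form.
- the geometric series formula: no single multiplier carries one term to the next throughout the sum.
- the binomial theorem — no binomial coefficients pair up with complementary powers here.


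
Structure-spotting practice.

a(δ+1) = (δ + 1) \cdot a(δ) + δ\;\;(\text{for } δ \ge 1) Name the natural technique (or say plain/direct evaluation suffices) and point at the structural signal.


Method: a summation factor — normalize by the running product of δ + 1: the left side becomes a difference, and differences sum.


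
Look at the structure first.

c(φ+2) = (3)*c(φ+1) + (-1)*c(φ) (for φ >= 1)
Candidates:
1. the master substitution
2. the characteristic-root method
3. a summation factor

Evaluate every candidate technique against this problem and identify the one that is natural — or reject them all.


Diagnosis: the characteristic-root method — the recurrence is linear and homogeneous with constant coefficients, so the ansatz r^φ turns it into a polynomial equation for r.
- the master substitution — the recursive argument is a shift of the index, not a fixed fraction of it.
- the characteristic-root method — a fit — the right tool for this form.
- a summation factor: a summation factor telescopes one-step recursions; this one carries higher-order memory.


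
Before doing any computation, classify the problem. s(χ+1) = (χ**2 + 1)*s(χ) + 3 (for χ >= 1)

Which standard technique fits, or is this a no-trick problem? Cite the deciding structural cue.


Best approach: a summation factor — one-term recursion with variable weight χ**2 + 1 is solved by product normalization, not by root-finding.


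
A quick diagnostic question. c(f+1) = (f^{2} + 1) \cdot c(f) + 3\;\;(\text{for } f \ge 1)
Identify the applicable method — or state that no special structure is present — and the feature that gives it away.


Technique: a summation factor — because the multiplier f^{2} + 1 is index-dependent, divide through by its running product and sum the resulting differences.


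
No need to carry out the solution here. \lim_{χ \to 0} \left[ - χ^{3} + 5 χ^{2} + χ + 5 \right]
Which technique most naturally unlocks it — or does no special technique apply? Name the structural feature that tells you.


Method: no special technique — no zero denominators, no indeterminate clash at 0 — substitute and read off the value.


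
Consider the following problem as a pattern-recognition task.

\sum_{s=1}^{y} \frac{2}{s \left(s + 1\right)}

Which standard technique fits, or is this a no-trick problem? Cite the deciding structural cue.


Diagnosis: telescoping — the summand \frac{2}{s \left(s + 1\right)} decomposes into fractions whose poles differ by an integer shift — the series collapses.


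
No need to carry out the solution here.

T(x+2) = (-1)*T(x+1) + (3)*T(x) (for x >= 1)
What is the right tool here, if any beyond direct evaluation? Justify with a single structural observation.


Best approach: the characteristic-root method — constant coefficients and linearity mean the ansatz r^x reduces it to solving the characteristic polynomial.


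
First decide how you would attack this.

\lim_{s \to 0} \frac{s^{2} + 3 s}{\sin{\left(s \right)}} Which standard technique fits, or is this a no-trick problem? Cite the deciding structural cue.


Verdict: l'Hôpital's rule (0/0) — the 0/0 form at 0 is the signature situation for l'Hôpital's rule. One could equally expand both pieces locally and compare leading terms; the rule does that in one stroke.


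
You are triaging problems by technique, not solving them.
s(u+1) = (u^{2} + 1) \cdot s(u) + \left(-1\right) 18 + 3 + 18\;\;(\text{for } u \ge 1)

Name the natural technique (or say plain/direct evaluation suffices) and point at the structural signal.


Technique: a summation factor — one step of memory with a weight u^{2} + 1 that changes as the index grows — the summation-factor construction is built for this.


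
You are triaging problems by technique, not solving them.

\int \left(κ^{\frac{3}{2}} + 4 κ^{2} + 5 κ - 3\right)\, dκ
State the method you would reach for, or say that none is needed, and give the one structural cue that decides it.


Verdict: no special technique — scan for structure and find none: constant multiples of powers of κ, integrate directly.


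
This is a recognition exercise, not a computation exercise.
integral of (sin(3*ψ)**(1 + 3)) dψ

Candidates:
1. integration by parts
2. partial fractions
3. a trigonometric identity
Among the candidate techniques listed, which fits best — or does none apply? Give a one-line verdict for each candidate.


Method: a trigonometric identity — the even exponent on sin(3*ψ)**(1 + 3) signals one move: rewrite via cos of the doubled angle.
- integration by parts — not the natural route: no polynomial-kernel product appears — a recursive parts reduction of the trigonometric product exists, but the identity rewrite is direct.
- partial fractions: there is no rational-function structure to decompose.
- a trigonometric identity — applicable, and directly so.


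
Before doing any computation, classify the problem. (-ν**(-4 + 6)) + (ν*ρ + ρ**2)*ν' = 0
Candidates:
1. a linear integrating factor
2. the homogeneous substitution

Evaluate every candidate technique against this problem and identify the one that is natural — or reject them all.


Diagnosis: the homogeneous substitution — solved for the derivative, the right side is unchanged under scaling ρ and ν together — it depends only on the ratio ν/ρ, so substitute a single ratio variable. A Bernoulli substitution after rearrangement (possibly exchanging dependent and independent variable) is a fair alternative; the homogeneous route works on the equation as it stands.
- a linear integrating factor: a nonlinear term in the unknown puts this outside the integrating-factor template.
- the homogeneous substitution: applicable, and directly so.


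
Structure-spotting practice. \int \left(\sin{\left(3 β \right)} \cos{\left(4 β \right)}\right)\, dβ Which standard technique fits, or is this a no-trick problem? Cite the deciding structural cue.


Method: a trigonometric identity — \sin{\left(3 β \right)} \cos{\left(4 β \right)} is a beat pattern — rewrite the product as a sum of single-frequency waves before integrating.


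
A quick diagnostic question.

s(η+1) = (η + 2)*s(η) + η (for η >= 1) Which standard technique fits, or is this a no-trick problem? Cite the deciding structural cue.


Best approach: a summation factor — it is first-order linear but the coefficient η + 2 depends on the index, so multiply through by a summation factor to telescope it.


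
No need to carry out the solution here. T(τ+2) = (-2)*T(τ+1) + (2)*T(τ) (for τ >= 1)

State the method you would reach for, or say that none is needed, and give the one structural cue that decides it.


Verdict: the characteristic-root method — every coefficient is a fixed number and the forcing is zero — substitute r^τ and read off the root equation.


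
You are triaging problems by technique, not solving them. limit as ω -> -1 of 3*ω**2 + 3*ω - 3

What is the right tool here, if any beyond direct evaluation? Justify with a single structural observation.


Verdict: no special technique — no denominator vanishes and nothing blows up at -1: direct substitution is the whole computation.


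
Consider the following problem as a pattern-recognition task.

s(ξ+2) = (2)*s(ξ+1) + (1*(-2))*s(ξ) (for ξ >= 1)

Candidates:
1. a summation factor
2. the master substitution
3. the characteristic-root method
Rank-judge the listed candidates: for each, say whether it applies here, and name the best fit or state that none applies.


Best approach: the characteristic-root method — the recurrence treats every index alike (constant coefficients, no forcing) — precisely the regime where r^ξ trials close it.
- a summation factor — the recurrence reaches back more than one step, outside the first-order family a summation factor normalizes.
- the master substitution: there is no divide-the-index recursive argument.
- the characteristic-root method — a fit — the right tool for this form.


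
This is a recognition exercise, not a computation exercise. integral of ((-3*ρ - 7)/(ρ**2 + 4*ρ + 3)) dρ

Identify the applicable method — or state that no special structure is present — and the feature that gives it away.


Diagnosis: partial fractions — rational integrand, reducible denominator ρ**2 + 4*ρ + 3: decompose first, integrate second.


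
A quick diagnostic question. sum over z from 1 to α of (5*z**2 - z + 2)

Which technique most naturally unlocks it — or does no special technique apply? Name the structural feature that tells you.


Best approach: no special technique — every summand is a constant multiple of a power of z — apply the standard power-sum identities one degree at a time.


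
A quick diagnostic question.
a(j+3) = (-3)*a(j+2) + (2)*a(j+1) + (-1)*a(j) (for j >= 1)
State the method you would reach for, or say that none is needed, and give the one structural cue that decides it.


Method: the characteristic-root method — the recurrence treats every index alike (constant coefficients, no forcing) — precisely the regime where r^j trials close it.


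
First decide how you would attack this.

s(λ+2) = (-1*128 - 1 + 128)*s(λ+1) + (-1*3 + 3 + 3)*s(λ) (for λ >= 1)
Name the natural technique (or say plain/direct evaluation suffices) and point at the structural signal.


Method: the characteristic-root method — shift-invariance with fixed coefficients calls for exponential trials; the characteristic polynomial finds every r^λ.


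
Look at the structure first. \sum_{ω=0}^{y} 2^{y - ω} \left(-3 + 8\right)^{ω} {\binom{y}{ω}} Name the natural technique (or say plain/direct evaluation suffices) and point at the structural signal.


Best approach: the binomial theorem — binomial coefficients against complementary powers of (-3 + 8) and 2: recognize the binomial expansion and resum.


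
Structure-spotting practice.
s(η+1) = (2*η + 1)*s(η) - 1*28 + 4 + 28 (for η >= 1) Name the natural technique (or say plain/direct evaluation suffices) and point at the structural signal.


Diagnosis: a summation factor — first-order linear but the coefficient 2*η + 1 moves with the index — divide by the cumulative product and telescope.


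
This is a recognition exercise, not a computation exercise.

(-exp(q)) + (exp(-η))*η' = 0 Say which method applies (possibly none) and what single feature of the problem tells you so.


Diagnosis: separation of variables — all dependence on the two variables factors apart, the defining separable shape. The cross-partial test also passes here (vacuously, each side single-variable); the potential-function route would work, separation is simply more immediate.


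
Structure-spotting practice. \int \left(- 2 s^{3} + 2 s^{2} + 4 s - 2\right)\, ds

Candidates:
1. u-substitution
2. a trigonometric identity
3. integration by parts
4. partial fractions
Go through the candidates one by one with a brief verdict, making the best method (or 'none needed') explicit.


Method: no special technique — every term is a constant multiple of a power of s; term-wise power-rule integration needs no preliminary transformation.
- u-substitution — no substitution does more than relabel what direct integration already handles.
- a trigonometric identity — no sine or cosine appears, so there is nothing for a trigonometric identity to act on.
- integration by parts: parts would only shuffle a directly integrable integrand.
- partial fractions: the expression is not a ratio of polynomials that decomposes further.


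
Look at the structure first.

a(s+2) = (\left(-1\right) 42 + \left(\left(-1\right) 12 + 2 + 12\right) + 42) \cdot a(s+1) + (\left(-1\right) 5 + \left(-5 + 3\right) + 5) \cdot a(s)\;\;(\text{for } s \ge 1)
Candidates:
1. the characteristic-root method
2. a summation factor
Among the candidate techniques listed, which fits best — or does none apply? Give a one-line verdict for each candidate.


Best approach: the characteristic-root method — shift-invariance with fixed coefficients calls for exponential trials; the characteristic polynomial finds every r^s.
- the characteristic-root method — applicable, and directly so.
- a summation factor — a summation factor telescopes one-step recursions; this one carries higher-order memory.


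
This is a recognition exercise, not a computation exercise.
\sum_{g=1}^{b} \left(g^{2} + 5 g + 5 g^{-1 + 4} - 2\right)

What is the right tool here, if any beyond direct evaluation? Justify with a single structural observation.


Technique: no special technique — nothing telescopes and nothing is geometric; polynomial terms in g sum term by term.


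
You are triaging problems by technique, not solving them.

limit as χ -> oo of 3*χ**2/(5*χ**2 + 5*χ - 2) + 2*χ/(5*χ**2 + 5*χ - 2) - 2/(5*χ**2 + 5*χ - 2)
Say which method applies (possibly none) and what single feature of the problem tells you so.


Verdict: dominant-term comparison — at large χ only the top-degree terms survive; compare the leading terms and the limit falls out. As a single quotient, the ∞/∞ shape would yield to repeated differentiation as well — the growth comparison gets there in one look.


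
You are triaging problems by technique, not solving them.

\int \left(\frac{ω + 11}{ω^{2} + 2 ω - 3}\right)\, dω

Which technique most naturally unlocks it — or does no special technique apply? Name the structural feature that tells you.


Diagnosis: partial fractions — the bottom, ω^{2} + 2 ω - 3, comes apart into simple factors, and a proper rational function over split factors decomposes.


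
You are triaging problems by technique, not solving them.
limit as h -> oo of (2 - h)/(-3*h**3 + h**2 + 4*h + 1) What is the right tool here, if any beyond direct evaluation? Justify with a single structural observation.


Best approach: dominant-term comparison — as h grows, only the highest-degree terms matter — compare leading terms and read the limit off. As a single quotient, the ∞/∞ shape would yield to repeated differentiation as well — the growth comparison gets there in one look.


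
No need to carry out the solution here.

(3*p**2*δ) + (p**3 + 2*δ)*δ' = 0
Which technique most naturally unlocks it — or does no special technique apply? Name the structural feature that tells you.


Diagnosis: the exact-equation method — the mixed-partials test passes for 3*p**2*δ and p**3 + 2*δ, so a potential function exists as presented.


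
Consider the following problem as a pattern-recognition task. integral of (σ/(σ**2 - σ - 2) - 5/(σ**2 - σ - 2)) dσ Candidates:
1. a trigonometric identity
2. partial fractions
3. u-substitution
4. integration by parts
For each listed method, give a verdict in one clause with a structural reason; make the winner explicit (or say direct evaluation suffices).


Diagnosis: partial fractions — a proper rational integrand whose denominator splits into simpler factors — decompose into partial fractions first.
- a trigonometric identity: with no trigonometric functions present, identity rewriting has no target.
- partial fractions — a fit — the right tool for this form.
- u-substitution: no subexpression of the integrand serves as a whole-integral substitution inner — individual terms may offer their own, but none carries its derivative as a factor of the full integrand; a working change of variable would have to be constructed from outside the expression.
- integration by parts — the integrand does not split as a nonconstant polynomial times an exp, sine, cosine of a linear argument, or logarithm — no polynomial-kernel parts product to differentiate one side of.


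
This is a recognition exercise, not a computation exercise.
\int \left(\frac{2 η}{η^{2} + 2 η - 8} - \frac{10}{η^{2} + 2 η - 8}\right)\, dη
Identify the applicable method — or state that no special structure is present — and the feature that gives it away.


Method: partial fractions — with η^{2} + 2 η - 8 factorable and the degree on top strictly smaller, simple-fraction decomposition is immediate.


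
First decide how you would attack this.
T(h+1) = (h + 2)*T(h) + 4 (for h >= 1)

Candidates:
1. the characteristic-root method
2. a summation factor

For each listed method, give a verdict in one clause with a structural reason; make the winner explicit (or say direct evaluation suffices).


Best approach: a summation factor — first-order linear but the coefficient h + 2 moves with the index — divide by the cumulative product and telescope.
- the characteristic-root method: the coefficients change with the index, which the root method cannot absorb.
- a summation factor — a fit — the right tool for this form.


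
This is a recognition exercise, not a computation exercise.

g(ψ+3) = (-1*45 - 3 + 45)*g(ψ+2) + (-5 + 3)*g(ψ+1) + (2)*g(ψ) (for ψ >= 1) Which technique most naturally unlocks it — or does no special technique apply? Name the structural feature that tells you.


Method: the characteristic-root method — try a geometric ansatz r^ψ: constant coefficients turn the recurrence into one polynomial equation in r.


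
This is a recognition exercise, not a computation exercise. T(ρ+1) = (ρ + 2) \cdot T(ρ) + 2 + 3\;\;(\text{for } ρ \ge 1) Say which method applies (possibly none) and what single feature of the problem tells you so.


Method: a summation factor — it is first-order linear but the coefficient ρ + 2 depends on the index, so multiply through by a summation factor to telescope it.


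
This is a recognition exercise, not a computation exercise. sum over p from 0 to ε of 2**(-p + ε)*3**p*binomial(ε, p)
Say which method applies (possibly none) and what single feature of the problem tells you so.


Diagnosis: the binomial theorem — binomial(ε, p) weighting matched powers of 3 and 2 is the expanded form of (3 + 2)^ε — fold it back up.


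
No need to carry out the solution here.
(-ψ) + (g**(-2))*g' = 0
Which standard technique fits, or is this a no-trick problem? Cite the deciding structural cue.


Technique: separation of variables — one side of the product carries the independent variable, the other the unknown — the textbook separation shape. One could also solve this as an exact equation; with each coefficient in its own variable, separating is the same work with fewer steps.


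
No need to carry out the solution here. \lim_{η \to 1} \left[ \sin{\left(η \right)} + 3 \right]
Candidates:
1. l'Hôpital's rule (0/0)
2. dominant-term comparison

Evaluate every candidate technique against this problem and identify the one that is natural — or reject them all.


Method: no special technique — the expression is continuous at 1 — substitute and evaluate; no indeterminate form appears.
- l'Hôpital's rule (0/0) — substituting the point produces a determinate value, not a 0 over 0 clash.
- dominant-term comparison: no dominant power emerges to decide the limit by degree comparison.


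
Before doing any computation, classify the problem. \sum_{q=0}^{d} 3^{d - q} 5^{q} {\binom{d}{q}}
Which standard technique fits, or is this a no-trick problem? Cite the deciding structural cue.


Diagnosis: the binomial theorem — binomial coefficients against complementary powers of 5 and 3: recognize the binomial expansion and resum.


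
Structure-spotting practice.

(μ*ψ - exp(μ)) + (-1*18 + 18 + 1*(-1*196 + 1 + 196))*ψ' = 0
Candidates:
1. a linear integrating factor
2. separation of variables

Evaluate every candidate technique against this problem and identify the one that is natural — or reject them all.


Technique: a linear integrating factor — the unknown enters only to the first power against a nonzero forcing term — the integrating-factor template applies directly.
- a linear integrating factor: applies; the problem has the shape this method handles.
- separation of variables — no algebra isolates the independent variable on one side and the unknown on the other.


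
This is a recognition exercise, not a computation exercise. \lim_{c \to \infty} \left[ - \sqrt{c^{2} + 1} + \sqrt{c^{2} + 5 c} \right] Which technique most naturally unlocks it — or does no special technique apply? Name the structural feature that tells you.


Technique: conjugate multiplication — the difference \sqrt{c^{2} + 5 c} - \sqrt{c^{2} + 1} is an ∞ − ∞ stalemate; its conjugate partner breaks the tie.


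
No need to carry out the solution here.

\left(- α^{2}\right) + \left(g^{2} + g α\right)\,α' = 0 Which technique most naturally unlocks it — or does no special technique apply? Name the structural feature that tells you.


Technique: the homogeneous substitution — the slope's numerator and denominator have matching total degree, so it depends only on α/g and the ratio substitution collapses it. A Bernoulli-style rewrite — possibly after exchanging which variable is treated as dependent — would work as well; the homogeneous substitution is the more immediate reading here.


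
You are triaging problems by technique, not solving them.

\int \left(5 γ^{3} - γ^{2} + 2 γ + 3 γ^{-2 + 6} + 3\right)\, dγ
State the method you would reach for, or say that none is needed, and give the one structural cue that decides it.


Technique: no special technique — the integrand is a sum of constant multiples of powers of γ — integrate term by term.


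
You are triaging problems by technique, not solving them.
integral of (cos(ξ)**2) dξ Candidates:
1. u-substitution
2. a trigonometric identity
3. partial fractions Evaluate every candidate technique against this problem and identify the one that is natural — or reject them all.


Method: a trigonometric identity — an even power like cos(ξ)**2 flattens under the half-angle identity into first-degree cosines you can integrate directly.
- u-substitution — no subexpression of the integrand serves as a whole-integral substitution inner — individual terms may offer their own, but none carries its derivative as a factor of the full integrand; a working change of variable would have to be constructed from outside the expression.
- a trigonometric identity: yes, a natural case for it.
- partial fractions — the expression is not a ratio of polynomials that decomposes further.


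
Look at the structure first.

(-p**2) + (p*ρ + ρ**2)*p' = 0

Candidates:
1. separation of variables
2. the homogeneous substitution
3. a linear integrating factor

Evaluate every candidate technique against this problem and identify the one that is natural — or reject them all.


Technique: the homogeneous substitution — solved for the derivative, the right side is unchanged under scaling ρ and p together — it depends only on the ratio p/ρ, so substitute a single ratio variable. A Bernoulli-style rewrite — possibly after exchanging which variable is treated as dependent — would work as well; the homogeneous substitution is the more immediate reading here.
- separation of variables: the two dependences do not factor apart.
- the homogeneous substitution — a fit — the right tool for this form.
- a linear integrating factor — a nonlinear term in the unknown puts this outside the integrating-factor template.


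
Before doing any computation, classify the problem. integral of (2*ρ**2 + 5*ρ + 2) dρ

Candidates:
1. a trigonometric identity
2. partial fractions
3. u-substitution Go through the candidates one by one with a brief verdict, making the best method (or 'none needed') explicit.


Best approach: no special technique — every term is a constant multiple of a power of ρ; term-wise power-rule integration needs no preliminary transformation.
- a trigonometric identity — no sine or cosine appears, so there is nothing for a trigonometric identity to act on.
- partial fractions: there is no rational-function structure to decompose.
- u-substitution — any workable substitution here is cosmetic — the integrand is already in directly integrable form.


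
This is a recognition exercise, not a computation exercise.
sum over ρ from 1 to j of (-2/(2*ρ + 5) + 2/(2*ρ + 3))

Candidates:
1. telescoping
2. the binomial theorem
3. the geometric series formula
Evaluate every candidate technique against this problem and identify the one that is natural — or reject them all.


Method: telescoping — this sum is a zipper: each term contributes 2/(2*ρ + 3) and removes the next index's value, which the following term puts back, closing term by term.
- telescoping: applies; the problem has the shape this method handles.
- the binomial theorem — there is no pair of bases whose matched powers would reassemble into a single binomial power.
- the geometric series formula: consecutive terms are not related by a fixed multiplier.


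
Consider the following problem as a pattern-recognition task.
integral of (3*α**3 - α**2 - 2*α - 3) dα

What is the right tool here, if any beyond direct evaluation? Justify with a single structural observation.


Method: no special technique — every term is a constant multiple of a power of α; term-wise power-rule integration needs no preliminary transformation.


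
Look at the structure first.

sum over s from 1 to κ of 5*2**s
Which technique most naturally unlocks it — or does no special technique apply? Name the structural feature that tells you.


Verdict: the geometric series formula — term-over-term division gives 2 every time — index-free ratio, geometric sum formula applies.


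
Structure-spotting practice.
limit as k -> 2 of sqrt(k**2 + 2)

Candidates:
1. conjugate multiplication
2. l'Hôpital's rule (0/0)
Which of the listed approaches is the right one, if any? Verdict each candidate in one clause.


Verdict: no special technique — nothing blocks direct substitution at 2: plug in and finish.
- conjugate multiplication: there is no infinity-minus-infinity radical difference to rationalize.
- l'Hôpital's rule (0/0): evaluation at the point is determinate, so the rule has nothing to repair.


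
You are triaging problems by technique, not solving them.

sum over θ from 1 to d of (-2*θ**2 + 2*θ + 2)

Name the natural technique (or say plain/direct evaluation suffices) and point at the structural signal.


Method: no special technique — the sum is polynomial through and through; closed forms for each power of θ finish it directly.


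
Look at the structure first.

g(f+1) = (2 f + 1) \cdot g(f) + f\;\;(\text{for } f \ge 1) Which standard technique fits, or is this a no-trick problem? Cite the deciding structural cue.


Method: a summation factor — one-term recursion with variable weight 2 f + 1 is solved by product normalization, not by root-finding.


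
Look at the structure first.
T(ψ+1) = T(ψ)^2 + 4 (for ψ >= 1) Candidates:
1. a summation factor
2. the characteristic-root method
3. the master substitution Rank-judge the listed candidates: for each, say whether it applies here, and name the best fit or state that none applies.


Technique: no special technique — the recurrence is nonlinear in the sequence values; study it directly, no linear machinery applies.
- a summation factor — the recursion is nonlinear — outside the first-order linear family a summation factor addresses.
- the characteristic-root method — the recursion is nonlinear in the sequence values, so no linear-modes ansatz applies.
- the master substitution: there is no divide-the-index recursive argument.


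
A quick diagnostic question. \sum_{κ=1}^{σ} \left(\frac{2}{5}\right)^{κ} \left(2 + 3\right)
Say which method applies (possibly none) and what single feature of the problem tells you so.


Technique: the geometric series formula — consecutive terms stand in a fixed index-free ratio — the geometric sum formula closes it.


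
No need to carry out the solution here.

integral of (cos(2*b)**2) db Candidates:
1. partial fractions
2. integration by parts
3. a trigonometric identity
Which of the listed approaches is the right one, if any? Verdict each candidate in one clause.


Verdict: a trigonometric identity — an even power like cos(2*b)**2 flattens under the half-angle identity into first-degree cosines you can integrate directly.
- partial fractions — the expression is not a ratio of polynomials that decomposes further.
- integration by parts — not the fit here: there is no polynomial factor to ladder down — parts can still close the trigonometric product by recursion, though the identity rewrite is the direct route.
- a trigonometric identity: applicable, and directly so.


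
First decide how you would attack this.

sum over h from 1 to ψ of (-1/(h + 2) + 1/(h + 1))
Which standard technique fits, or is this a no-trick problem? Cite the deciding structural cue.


Technique: telescoping — a difference of consecutive values of one function (1/(h + 1) at one index and the next) — telescoping by construction.


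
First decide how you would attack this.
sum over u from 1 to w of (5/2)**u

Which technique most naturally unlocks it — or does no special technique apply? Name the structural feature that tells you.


Method: the geometric series formula — the ratio of consecutive terms is the constant 5/2, independent of the index — a geometric sum.


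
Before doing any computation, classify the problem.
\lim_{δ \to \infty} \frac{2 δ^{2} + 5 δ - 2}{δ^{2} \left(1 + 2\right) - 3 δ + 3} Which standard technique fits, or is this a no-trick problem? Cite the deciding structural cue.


Best approach: dominant-term comparison — divide by the highest power of δ present: lower-order terms vanish and the dominant ratio remains. As a single quotient, the ∞/∞ shape would yield to repeated differentiation as well — the growth comparison gets there in one look.


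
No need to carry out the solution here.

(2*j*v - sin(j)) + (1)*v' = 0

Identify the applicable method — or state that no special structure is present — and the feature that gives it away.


Verdict: a linear integrating factor — linear in the unknown with genuine forcing: multiply through by the exponential of the integrated coefficient and the left side closes into one derivative.


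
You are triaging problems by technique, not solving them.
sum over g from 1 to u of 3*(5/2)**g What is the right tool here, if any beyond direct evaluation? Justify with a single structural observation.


Diagnosis: the geometric series formula — the ratio of consecutive terms is the constant 5/2, independent of the index — a geometric sum.


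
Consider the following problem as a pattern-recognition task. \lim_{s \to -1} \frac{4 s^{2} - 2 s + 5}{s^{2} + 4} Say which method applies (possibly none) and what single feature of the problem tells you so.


Technique: no special technique — no vanishing denominator and no indeterminate clash at the point — evaluation is immediate.


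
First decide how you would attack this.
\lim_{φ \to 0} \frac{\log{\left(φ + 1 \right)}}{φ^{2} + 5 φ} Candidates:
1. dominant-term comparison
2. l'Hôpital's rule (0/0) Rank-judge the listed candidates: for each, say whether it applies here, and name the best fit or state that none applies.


Technique: l'Hôpital's rule (0/0) — plug in 0: top and bottom both hit zero, so differentiate each and retry. A local series expansion at the point resolves it as well; the rule is the packaged version of that step.
- dominant-term comparison — leading-power comparison does not apply to this form.
- l'Hôpital's rule (0/0): a fit — the right tool for this form.


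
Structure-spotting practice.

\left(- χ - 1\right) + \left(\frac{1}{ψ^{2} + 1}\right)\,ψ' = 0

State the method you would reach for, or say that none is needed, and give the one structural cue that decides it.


Best approach: separation of variables — separating collects all ψ-dependence with the derivative and leaves all χ-dependence opposite: variables separate. The equation is exact as it stands too — a potential function exists — though separation reads the split structure directly.


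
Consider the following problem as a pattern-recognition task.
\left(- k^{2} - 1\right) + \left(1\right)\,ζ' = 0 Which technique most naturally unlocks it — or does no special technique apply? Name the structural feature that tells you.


Best approach: no special technique — the slope is a pure function of k; integrate both sides and be done.


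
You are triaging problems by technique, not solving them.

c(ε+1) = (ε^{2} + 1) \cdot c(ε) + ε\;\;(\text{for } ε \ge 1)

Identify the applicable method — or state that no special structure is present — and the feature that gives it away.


Best approach: a summation factor — one step of memory with a weight ε^{2} + 1 that changes as the index grows — the summation-factor construction is built for this.


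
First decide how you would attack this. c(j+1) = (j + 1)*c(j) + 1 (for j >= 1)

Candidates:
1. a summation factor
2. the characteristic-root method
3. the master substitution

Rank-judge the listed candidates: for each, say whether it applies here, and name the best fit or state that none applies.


Technique: a summation factor — normalize by the running product of j + 1: the left side becomes a difference, and differences sum.
- a summation factor — applies; the problem has the shape this method handles.
- the characteristic-root method — an index-dependent weight blocks the pure exponential ansatz.
- the master substitution: the recursion shifts the index rather than dividing it.


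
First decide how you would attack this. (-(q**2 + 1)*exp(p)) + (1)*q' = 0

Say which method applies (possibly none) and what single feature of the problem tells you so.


Method: separation of variables — the slope splits multiplicatively: exp(p) carrying all p-dependence times q**2 + 1 carrying all q-dependence — separate and integrate.


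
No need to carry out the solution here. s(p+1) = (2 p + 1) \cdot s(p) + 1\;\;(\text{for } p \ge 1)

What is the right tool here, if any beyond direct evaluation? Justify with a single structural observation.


Best approach: a summation factor — because the multiplier 2 p + 1 is index-dependent, divide through by its running product and sum the resulting differences.


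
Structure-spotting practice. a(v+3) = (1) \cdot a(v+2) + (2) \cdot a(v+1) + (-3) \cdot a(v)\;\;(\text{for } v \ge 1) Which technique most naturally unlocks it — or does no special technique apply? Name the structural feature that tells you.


Method: the characteristic-root method — every coefficient is a fixed number and the forcing is zero — substitute r^v and read off the root equation.
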